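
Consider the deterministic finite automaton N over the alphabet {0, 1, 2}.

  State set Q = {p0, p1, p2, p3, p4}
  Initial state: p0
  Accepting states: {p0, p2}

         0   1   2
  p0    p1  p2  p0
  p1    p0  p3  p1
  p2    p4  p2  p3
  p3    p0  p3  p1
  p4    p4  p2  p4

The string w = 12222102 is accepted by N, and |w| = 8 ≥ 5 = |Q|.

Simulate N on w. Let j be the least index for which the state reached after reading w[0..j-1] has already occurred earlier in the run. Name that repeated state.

State sequence: p0 -1-> p2 -2-> p3 -2-> p1 -2-> p1 -2-> p1 -1-> p3 -0-> p0 -2-> p0
First repeat at step 4: p1 was already visited.

The earliest repeat is at step j = 4: N is in p1, which it already visited at step i = 3.

p1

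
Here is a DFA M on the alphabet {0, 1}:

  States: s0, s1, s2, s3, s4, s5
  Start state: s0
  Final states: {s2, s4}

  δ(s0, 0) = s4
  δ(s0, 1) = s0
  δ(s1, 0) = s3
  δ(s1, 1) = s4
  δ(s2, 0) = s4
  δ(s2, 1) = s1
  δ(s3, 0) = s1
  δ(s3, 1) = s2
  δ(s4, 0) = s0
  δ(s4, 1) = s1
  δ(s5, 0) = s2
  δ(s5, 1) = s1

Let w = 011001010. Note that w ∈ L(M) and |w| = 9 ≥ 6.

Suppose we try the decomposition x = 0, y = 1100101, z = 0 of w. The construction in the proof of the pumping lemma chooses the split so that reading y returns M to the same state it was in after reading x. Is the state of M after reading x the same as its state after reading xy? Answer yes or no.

no

Run of M on the first 8 characters of w = 0 1 1 0 0 1 0 1:
  step 0: s0  (start)
  step 1: s4  (read 0: s0→s4)
  step 2: s1  (read 1: s4→s1)
  step 3: s4  (read 1: s1→s4)
  step 4: s0  (read 0: s4→s0)
  step 5: s4  (read 0: s0→s4)
  step 6: s1  (read 1: s4→s1)
  step 7: s3  (read 0: s1→s3)
  step 8: s2  (read 1: s3→s2)

After x (step 1): s4. After xy (step 8): s2.
They differ (s4 ≠ s2), so y is not a cycle from the state after x; this split is not the one the pumping-lemma construction produces, and pumping y need not keep the string in L(M).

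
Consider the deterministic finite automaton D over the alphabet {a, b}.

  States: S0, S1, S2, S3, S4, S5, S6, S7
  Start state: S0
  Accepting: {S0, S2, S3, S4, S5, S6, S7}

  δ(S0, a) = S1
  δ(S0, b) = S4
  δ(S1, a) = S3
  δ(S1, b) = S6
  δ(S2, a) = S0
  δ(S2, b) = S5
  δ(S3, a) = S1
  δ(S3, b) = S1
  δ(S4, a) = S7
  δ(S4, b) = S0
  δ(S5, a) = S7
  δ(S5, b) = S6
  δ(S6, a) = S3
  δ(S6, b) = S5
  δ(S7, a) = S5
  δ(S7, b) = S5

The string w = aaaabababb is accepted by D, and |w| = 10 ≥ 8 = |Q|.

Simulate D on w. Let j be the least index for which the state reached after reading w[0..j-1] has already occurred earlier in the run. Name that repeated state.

State sequence: S0 -a-> S1 -a-> S3 -a-> S1 -a-> S3 -b-> S1 -a-> S3 -b-> S1 -a-> S3 -b-> S1 -b-> S6
First repeat at step 3: S1 was already visited.

The earliest repeat is at step j = 3: D is in S1, which it already visited at step i = 1.
With |Q| = 8, pigeonhole forces a state repeat no later than step 8; the substring read between the first and second visits to that state can be pumped.

S1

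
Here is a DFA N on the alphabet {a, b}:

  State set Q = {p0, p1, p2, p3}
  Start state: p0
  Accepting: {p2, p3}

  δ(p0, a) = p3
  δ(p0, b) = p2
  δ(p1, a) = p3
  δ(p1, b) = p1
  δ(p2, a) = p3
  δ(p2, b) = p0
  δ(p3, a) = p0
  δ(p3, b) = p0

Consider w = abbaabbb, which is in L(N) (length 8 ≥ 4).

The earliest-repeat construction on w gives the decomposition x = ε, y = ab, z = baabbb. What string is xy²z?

xy^2z = ε·ab·ab·baabbb = ababbaabbb.
Reading y = ab takes N from p0 back to p0, so after x·y·y the machine is still in p0, and z then leads to the accepting state p2. Hence ababbaabbb ∈ L(N).

ababbaabbb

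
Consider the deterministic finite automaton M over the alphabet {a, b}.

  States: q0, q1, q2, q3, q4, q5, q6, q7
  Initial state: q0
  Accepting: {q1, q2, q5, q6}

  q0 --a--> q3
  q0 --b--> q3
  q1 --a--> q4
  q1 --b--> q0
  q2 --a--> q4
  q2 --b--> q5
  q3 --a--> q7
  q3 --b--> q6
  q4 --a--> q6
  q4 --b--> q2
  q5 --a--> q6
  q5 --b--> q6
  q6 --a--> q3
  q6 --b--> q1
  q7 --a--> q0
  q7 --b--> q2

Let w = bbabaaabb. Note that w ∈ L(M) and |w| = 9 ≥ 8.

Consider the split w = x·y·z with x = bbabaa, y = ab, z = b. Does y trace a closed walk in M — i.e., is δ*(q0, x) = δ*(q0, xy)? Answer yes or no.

no

State sequence: q0 -b-> q3 -b-> q6 -a-> q3 -b-> q6 -a-> q3 -a-> q7 -a-> q0 -b-> q3

After x (step 6): q7. After xy (step 8): q3.
They differ (q7 ≠ q3), so y is not a cycle from the state after x; this split is not the one the pumping-lemma construction produces, and pumping y need not keep the string in L(M).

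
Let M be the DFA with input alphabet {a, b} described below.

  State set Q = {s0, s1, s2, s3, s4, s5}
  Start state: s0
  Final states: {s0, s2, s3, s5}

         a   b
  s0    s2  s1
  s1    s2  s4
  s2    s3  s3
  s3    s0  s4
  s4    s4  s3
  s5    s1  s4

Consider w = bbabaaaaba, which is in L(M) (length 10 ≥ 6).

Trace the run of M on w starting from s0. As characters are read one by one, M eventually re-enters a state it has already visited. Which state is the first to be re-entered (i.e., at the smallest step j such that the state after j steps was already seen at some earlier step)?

s4

Run of M on w = b b a b a a a a b a:
  step 0: s0  (start)
  step 1: s1  (read b: s0→s1)
  step 2: s4  (read b: s1→s4)
  step 3: s4  (read a: s4→s4)   ← first repeat (s4 seen earlier)
  step 4: s3  (read b: s4→s3)
  step 5: s0  (read a: s3→s0)
  step 6: s2  (read a: s0→s2)
  step 7: s3  (read a: s2→s3)
  step 8: s0  (read a: s3→s0)
  step 9: s1  (read b: s0→s1)
  step 10: s2  (read a: s1→s2)

The earliest repeat is at step j = 3: M is in s4, which it already visited at step i = 2.
With |Q| = 6, pigeonhole forces a state repeat no later than step 6; the substring read between the first and second visits to that state can be pumped.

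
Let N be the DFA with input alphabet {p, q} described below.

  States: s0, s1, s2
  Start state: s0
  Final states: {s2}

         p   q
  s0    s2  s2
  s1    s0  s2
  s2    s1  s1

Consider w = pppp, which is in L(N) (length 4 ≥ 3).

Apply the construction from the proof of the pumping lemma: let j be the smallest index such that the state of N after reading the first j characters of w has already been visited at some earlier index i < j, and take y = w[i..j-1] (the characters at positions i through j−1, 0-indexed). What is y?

State sequence: s0 -p-> s2 -p-> s1 -p-> s0 -p-> s2
First repeat at step 3: s0 was already visited.

So i = 0, j = 3, giving x = w[0:0] = ε, y = w[0:3] = ppp, z = w[3:4] = p.
Check: |xy| = 3 ≤ 3 and |y| = 3 ≥ 1. Reading y takes N from s0 back to s0, so every xyⁱz is accepted.

ppp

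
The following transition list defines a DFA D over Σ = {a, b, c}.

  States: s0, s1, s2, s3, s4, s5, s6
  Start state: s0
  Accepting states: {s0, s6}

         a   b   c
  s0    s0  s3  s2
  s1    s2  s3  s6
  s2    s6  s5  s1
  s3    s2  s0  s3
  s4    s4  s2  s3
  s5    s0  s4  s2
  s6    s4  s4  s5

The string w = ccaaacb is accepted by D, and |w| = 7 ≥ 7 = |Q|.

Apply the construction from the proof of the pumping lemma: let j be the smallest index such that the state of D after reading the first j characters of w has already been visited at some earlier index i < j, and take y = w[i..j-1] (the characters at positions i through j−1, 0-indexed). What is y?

Run of D on w = c c a a a c b:
  step 0: s0  (start)
  step 1: s2  (read c: s0→s2)
  step 2: s1  (read c: s2→s1)
  step 3: s2  (read a: s1→s2)   ← first repeat (s2 seen earlier)
  step 4: s6  (read a: s2→s6)
  step 5: s4  (read a: s6→s4)
  step 6: s3  (read c: s4→s3)
  step 7: s0  (read b: s3→s0)

So i = 1, j = 3, giving x = w[0:1] = c, y = w[1:3] = ca, z = w[3:7] = aacb.
Check: |xy| = 3 ≤ 7 and |y| = 2 ≥ 1. Reading y takes D from s2 back to s2, so every xyⁱz is accepted.
Since D has 7 states, any run of length ≥ 7 visits 7+1 states, so by pigeonhole some state repeats within the first 7 steps — that repeat gives the pumpable loop.

ca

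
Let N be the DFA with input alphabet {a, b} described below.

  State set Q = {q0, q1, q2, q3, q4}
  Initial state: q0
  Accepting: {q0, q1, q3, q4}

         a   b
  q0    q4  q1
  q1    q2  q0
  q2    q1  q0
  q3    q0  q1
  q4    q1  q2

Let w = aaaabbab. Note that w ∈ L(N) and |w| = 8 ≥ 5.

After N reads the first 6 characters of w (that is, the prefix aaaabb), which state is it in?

q1

State sequence: q0 -a-> q4 -a-> q1 -a-> q2 -a-> q1 -b-> q0 -b-> q1

After reading 6 characters, N is in state q1.
(This kind of state-tracing is the core of the pumping-lemma construction: with 5 states, pigeonhole forces a repeat within the first 5 steps.)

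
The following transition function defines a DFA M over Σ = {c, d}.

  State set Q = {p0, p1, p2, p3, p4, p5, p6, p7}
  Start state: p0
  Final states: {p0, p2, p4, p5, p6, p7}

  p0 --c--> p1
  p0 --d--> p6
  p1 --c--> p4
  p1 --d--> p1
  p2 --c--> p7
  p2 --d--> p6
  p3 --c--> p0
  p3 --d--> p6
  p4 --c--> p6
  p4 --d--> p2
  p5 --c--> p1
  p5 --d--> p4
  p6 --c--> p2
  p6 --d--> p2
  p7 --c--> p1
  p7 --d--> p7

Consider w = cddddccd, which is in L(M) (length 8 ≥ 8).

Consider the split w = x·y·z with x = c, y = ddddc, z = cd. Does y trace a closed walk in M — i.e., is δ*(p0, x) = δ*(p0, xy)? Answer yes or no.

State sequence: p0 -c-> p1 -d-> p1 -d-> p1 -d-> p1 -d-> p1 -c-> p4

After x (step 1): p1. After xy (step 6): p4.
They differ (p1 ≠ p4), so y is not a cycle from the state after x; this split is not the one the pumping-lemma construction produces, and pumping y need not keep the string in L(M).

no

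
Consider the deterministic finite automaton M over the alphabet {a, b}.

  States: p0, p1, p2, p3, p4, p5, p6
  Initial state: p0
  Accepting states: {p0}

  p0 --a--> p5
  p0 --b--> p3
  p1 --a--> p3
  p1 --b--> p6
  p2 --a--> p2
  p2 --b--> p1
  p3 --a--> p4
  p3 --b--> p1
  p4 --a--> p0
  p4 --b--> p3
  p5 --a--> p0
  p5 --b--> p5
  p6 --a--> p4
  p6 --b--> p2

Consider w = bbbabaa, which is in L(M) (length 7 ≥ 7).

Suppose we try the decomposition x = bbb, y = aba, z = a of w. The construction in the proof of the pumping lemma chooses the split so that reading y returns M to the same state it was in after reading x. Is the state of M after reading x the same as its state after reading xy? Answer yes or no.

State sequence: p0 -b-> p3 -b-> p1 -b-> p6 -a-> p4 -b-> p3 -a-> p4

After x (step 3): p6. After xy (step 6): p4.
They differ (p6 ≠ p4), so y is not a cycle from the state after x; this split is not the one the pumping-lemma construction produces, and pumping y need not keep the string in L(M).

no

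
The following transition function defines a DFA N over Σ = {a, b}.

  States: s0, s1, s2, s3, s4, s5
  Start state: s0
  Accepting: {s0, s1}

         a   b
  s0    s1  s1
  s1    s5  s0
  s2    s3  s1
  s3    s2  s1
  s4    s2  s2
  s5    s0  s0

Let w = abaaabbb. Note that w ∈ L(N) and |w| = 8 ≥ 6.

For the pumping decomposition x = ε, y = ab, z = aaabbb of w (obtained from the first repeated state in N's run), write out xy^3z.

xy^3z = ε·ab·ab·ab·aaabbb = abababaaabbb.
Reading y = ab takes N from s0 back to s0, so after x·y·y·y the machine is still in s0, and z then leads to the accepting state s1. Hence abababaaabbb ∈ L(N).

abababaaabbb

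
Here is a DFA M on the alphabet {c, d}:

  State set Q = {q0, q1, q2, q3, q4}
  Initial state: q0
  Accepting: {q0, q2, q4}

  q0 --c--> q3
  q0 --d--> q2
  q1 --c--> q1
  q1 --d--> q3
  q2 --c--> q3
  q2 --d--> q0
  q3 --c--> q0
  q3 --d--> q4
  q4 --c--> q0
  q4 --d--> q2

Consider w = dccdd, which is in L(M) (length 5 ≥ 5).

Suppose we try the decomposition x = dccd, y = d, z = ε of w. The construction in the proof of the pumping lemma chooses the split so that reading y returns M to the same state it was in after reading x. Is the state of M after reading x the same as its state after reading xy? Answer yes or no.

State sequence: q0 -d-> q2 -c-> q3 -c-> q0 -d-> q2 -d-> q0

After x (step 4): q2. After xy (step 5): q0.
They differ (q2 ≠ q0), so y is not a cycle from the state after x; this split is not the one the pumping-lemma construction produces, and pumping y need not keep the string in L(M).

no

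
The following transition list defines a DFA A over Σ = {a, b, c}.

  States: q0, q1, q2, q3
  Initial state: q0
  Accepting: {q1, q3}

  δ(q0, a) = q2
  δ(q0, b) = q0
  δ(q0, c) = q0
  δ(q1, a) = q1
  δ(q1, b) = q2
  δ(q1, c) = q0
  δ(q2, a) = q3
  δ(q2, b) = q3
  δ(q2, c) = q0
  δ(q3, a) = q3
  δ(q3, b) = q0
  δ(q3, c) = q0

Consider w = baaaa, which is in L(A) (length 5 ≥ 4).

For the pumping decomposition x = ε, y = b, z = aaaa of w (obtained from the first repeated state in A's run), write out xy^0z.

aaaa

xy⁰z = xz = ε·aaaa = aaaa.
Reading y = b takes A from q0 back to q0, so after x the machine is still in q0, and z then leads to the accepting state q3. Hence aaaa ∈ L(A).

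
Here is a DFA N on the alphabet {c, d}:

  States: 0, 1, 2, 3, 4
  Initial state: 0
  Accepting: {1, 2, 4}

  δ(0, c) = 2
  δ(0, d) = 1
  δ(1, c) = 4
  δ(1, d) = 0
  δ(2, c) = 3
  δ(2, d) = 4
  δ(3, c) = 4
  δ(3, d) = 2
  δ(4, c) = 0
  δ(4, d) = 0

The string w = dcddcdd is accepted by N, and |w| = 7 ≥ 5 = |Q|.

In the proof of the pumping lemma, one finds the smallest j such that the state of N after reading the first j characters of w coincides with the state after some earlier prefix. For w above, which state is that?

0

Run of N on w = d c d d c d d:
  step 0: 0  (start)
  step 1: 1  (read d: 0→1)
  step 2: 4  (read c: 1→4)
  step 3: 0  (read d: 4→0)   ← first repeat (0 seen earlier)
  step 4: 1  (read d: 0→1)
  step 5: 4  (read c: 1→4)
  step 6: 0  (read d: 4→0)
  step 7: 1  (read d: 0→1)

The earliest repeat is at step j = 3: N is in 0, which it already visited at step i = 0.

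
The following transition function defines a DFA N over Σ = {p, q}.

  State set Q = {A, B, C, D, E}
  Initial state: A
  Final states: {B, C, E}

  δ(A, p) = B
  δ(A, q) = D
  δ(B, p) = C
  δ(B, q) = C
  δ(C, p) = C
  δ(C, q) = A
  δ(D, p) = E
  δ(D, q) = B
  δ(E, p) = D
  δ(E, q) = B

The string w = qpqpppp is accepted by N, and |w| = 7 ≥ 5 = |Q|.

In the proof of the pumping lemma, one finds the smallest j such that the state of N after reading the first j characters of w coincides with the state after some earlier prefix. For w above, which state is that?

Run of N on w = q p q p p p p:
  step 0: A  (start)
  step 1: D  (read q: A→D)
  step 2: E  (read p: D→E)
  step 3: B  (read q: E→B)
  step 4: C  (read p: B→C)
  step 5: C  (read p: C→C)   ← first repeat (C seen earlier)
  step 6: C  (read p: C→C)
  step 7: C  (read p: C→C)

The earliest repeat is at step j = 5: N is in C, which it already visited at step i = 4.

C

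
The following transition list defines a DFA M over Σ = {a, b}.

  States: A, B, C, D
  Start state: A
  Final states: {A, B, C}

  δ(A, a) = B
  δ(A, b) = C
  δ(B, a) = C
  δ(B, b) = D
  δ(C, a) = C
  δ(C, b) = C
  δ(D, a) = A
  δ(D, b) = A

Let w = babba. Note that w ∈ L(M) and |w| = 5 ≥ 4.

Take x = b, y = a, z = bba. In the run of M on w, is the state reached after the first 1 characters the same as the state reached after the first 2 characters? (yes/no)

yes

State sequence: A -b-> C -a-> C

After x (step 1): C. After xy (step 2): C.
They match, so y = a drives M around a cycle from C back to itself; pumping y any number of times keeps M in C before reading z, and xyⁱz ∈ L(M) for every i ≥ 0.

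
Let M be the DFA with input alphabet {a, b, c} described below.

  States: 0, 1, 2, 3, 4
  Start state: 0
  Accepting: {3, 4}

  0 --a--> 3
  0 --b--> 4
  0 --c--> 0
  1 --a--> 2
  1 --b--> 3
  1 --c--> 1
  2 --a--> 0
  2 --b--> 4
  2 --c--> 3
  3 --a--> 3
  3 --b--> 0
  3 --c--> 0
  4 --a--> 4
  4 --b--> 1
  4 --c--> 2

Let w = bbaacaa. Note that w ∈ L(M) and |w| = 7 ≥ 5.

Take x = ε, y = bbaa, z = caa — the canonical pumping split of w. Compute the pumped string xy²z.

xy^2z = ε·bbaa·bbaa·caa = bbaabbaacaa.
Reading y = bbaa takes M from 0 back to 0, so after x·y·y the machine is still in 0, and z then leads to the accepting state 3. Hence bbaabbaacaa ∈ L(M).

bbaabbaacaa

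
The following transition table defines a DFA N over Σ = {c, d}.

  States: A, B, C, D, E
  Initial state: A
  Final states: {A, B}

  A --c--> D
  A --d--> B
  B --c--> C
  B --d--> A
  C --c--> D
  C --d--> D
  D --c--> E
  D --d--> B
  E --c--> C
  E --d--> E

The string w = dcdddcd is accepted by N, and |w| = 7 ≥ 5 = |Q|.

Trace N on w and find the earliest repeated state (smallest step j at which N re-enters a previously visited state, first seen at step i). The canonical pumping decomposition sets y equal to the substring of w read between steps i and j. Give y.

State sequence: A -d-> B -c-> C -d-> D -d-> B -d-> A -c-> D -d-> B
First repeat at step 4: B was already visited.

So i = 1, j = 4, giving x = w[0:1] = d, y = w[1:4] = cdd, z = w[4:7] = dcd.
Check: |xy| = 4 ≤ 5 and |y| = 3 ≥ 1. Reading y takes N from B back to B, so every xyⁱz is accepted.

cdd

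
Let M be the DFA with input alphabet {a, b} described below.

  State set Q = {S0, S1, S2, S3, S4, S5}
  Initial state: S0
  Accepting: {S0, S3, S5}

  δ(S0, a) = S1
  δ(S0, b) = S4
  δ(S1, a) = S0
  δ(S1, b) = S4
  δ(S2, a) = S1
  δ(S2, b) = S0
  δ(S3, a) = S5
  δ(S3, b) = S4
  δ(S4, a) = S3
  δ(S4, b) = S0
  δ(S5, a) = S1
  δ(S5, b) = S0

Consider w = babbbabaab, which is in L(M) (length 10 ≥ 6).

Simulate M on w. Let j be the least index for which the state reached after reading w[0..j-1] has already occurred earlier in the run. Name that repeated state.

Run of M on w = b a b b b a b a a b:
  step 0: S0  (start)
  step 1: S4  (read b: S0→S4)
  step 2: S3  (read a: S4→S3)
  step 3: S4  (read b: S3→S4)   ← first repeat (S4 seen earlier)
  step 4: S0  (read b: S4→S0)
  step 5: S4  (read b: S0→S4)
  step 6: S3  (read a: S4→S3)
  step 7: S4  (read b: S3→S4)
  step 8: S3  (read a: S4→S3)
  step 9: S5  (read a: S3→S5)
  step 10: S0  (read b: S5→S0)

The earliest repeat is at step j = 3: M is in S4, which it already visited at step i = 1.
Since M has 6 states, any run of length ≥ 6 visits 6+1 states, so by pigeonhole some state repeats within the first 6 steps — that repeat gives the pumpable loop.

S4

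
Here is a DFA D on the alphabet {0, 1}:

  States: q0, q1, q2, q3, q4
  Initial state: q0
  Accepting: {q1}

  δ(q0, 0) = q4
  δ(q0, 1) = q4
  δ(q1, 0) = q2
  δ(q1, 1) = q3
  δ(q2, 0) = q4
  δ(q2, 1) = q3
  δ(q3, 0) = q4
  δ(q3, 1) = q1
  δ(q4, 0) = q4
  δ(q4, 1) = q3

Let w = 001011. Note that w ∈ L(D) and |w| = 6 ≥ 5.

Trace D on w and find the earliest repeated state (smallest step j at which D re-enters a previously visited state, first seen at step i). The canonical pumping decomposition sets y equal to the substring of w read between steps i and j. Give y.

0

State sequence: q0 -0-> q4 -0-> q4 -1-> q3 -0-> q4 -1-> q3 -1-> q1
First repeat at step 2: q4 was already visited.

So i = 1, j = 2, giving x = w[0:1] = 0, y = w[1:2] = 0, z = w[2:6] = 1011.
Check: |xy| = 2 ≤ 5 and |y| = 1 ≥ 1. Reading y takes D from q4 back to q4, so every xyⁱz is accepted.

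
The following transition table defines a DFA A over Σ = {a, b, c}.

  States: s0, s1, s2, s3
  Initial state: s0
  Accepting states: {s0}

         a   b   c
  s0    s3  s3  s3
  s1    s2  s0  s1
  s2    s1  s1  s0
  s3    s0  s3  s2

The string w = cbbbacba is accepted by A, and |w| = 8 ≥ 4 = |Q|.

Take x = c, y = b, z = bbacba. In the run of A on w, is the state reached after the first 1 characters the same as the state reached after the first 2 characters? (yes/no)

yes

Run of A on the first 2 characters of w = c b:
  step 0: s0  (start)
  step 1: s3  (read c: s0→s3)
  step 2: s3  (read b: s3→s3)

After x (step 1): s3. After xy (step 2): s3.
They match, so y = b drives A around a cycle from s3 back to itself; pumping y any number of times keeps A in s3 before reading z, and xyⁱz ∈ L(A) for every i ≥ 0.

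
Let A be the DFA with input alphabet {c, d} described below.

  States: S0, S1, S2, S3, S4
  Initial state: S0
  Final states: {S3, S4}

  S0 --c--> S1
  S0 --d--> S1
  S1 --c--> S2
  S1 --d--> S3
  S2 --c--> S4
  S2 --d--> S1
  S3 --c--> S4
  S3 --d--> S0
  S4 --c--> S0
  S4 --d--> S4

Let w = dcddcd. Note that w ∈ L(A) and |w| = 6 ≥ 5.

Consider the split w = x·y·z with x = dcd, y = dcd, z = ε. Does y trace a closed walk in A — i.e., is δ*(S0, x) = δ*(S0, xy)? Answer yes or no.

no

State sequence: S0 -d-> S1 -c-> S2 -d-> S1 -d-> S3 -c-> S4 -d-> S4

After x (step 3): S1. After xy (step 6): S4.
They differ (S1 ≠ S4), so y is not a cycle from the state after x; this split is not the one the pumping-lemma construction produces, and pumping y need not keep the string in L(A).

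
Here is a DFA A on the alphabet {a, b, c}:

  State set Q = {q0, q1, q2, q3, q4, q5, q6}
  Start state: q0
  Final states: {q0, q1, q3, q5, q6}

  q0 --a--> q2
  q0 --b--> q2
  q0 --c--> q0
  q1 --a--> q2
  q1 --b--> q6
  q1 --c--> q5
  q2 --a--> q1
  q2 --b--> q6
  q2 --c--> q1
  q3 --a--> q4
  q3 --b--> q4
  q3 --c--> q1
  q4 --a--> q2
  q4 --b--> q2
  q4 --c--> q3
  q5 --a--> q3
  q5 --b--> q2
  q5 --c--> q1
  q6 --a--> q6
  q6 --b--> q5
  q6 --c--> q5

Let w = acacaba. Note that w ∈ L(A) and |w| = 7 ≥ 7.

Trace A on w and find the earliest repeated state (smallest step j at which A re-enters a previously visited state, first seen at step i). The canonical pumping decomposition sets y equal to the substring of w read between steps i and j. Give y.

ca

Run of A on w = a c a c a b a:
  step 0: q0  (start)
  step 1: q2  (read a: q0→q2)
  step 2: q1  (read c: q2→q1)
  step 3: q2  (read a: q1→q2)   ← first repeat (q2 seen earlier)
  step 4: q1  (read c: q2→q1)
  step 5: q2  (read a: q1→q2)
  step 6: q6  (read b: q2→q6)
  step 7: q6  (read a: q6→q6)

So i = 1, j = 3, giving x = w[0:1] = a, y = w[1:3] = ca, z = w[3:7] = caba.
Check: |xy| = 3 ≤ 7 and |y| = 2 ≥ 1. Reading y takes A from q2 back to q2, so every xyⁱz is accepted.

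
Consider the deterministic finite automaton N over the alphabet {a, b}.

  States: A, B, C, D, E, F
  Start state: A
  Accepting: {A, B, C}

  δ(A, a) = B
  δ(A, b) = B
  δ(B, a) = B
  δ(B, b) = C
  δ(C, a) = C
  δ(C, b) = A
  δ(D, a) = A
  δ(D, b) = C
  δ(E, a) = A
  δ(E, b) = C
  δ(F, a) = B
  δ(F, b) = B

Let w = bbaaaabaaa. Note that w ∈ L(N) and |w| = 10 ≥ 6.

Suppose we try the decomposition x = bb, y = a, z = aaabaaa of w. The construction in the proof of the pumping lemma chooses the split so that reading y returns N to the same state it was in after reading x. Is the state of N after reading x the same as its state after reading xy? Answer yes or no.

yes

Run of N on the first 3 characters of w = b b a:
  step 0: A  (start)
  step 1: B  (read b: A→B)
  step 2: C  (read b: B→C)
  step 3: C  (read a: C→C)

After x (step 2): C. After xy (step 3): C.
They match, so y = a drives N around a cycle from C back to itself; pumping y any number of times keeps N in C before reading z, and xyⁱz ∈ L(N) for every i ≥ 0.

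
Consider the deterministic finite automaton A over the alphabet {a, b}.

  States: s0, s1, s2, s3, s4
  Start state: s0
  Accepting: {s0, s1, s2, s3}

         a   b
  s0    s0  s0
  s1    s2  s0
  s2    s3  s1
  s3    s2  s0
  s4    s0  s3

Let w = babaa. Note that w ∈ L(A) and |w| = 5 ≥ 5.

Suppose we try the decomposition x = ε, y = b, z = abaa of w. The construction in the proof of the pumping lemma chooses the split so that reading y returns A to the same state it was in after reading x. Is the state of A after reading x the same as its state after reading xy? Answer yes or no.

yes

Run of A on the first 1 characters of w = b:
  step 0: s0  (start)
  step 1: s0  (read b: s0→s0)

After x (step 0): s0. After xy (step 1): s0.
They match, so y = b drives A around a cycle from s0 back to itself; pumping y any number of times keeps A in s0 before reading z, and xyⁱz ∈ L(A) for every i ≥ 0.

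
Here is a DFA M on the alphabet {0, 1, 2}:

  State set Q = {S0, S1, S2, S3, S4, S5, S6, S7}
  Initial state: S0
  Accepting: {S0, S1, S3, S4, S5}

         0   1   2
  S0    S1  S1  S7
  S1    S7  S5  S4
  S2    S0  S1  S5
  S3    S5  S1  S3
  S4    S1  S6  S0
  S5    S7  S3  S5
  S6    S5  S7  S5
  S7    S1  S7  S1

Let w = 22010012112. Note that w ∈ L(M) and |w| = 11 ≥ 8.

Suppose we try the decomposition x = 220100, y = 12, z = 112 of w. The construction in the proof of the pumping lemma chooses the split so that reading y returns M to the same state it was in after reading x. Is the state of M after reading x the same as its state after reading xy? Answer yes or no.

State sequence: S0 -2-> S7 -2-> S1 -0-> S7 -1-> S7 -0-> S1 -0-> S7 -1-> S7 -2-> S1

After x (step 6): S7. After xy (step 8): S1.
They differ (S7 ≠ S1), so y is not a cycle from the state after x; this split is not the one the pumping-lemma construction produces, and pumping y need not keep the string in L(M).

no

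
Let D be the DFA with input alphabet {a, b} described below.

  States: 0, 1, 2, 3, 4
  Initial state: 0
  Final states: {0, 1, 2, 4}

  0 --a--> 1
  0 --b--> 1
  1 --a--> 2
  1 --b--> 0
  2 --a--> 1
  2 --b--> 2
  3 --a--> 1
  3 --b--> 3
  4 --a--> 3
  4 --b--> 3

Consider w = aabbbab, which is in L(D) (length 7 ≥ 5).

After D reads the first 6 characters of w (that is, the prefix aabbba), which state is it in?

State sequence: 0 -a-> 1 -a-> 2 -b-> 2 -b-> 2 -b-> 2 -a-> 1

After reading 6 characters, D is in state 1.

1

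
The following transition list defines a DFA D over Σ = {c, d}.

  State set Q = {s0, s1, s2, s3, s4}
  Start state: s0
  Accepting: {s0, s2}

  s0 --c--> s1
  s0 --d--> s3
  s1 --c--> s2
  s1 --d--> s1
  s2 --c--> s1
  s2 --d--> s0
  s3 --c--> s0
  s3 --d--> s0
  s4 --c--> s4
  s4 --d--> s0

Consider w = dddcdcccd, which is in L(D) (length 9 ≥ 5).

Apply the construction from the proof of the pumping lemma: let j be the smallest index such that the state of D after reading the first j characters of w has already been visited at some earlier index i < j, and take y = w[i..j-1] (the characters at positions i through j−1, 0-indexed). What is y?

dd

Run of D on w = d d d c d c c c d:
  step 0: s0  (start)
  step 1: s3  (read d: s0→s3)
  step 2: s0  (read d: s3→s0)   ← first repeat (s0 seen earlier)
  step 3: s3  (read d: s0→s3)
  step 4: s0  (read c: s3→s0)
  step 5: s3  (read d: s0→s3)
  step 6: s0  (read c: s3→s0)
  step 7: s1  (read c: s0→s1)
  step 8: s2  (read c: s1→s2)
  step 9: s0  (read d: s2→s0)

So i = 0, j = 2, giving x = w[0:0] = ε, y = w[0:2] = dd, z = w[2:9] = dcdcccd.
Check: |xy| = 2 ≤ 5 and |y| = 2 ≥ 1. Reading y takes D from s0 back to s0, so every xyⁱz is accepted.
The DFA has 5 states, so the proof of the pumping lemma guarantees a repeated state among the first 5+1 visited; the segment between the two visits is the pumpable y.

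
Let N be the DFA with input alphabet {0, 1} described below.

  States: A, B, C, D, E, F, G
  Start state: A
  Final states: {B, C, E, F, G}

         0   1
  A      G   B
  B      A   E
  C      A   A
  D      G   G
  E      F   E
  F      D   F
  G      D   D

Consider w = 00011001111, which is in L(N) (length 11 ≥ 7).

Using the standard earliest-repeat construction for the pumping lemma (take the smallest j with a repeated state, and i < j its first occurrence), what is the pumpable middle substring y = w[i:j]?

00

Run of N on w = 0 0 0 1 1 0 0 1 1 1 1:
  step 0: A  (start)
  step 1: G  (read 0: A→G)
  step 2: D  (read 0: G→D)
  step 3: G  (read 0: D→G)   ← first repeat (G seen earlier)
  step 4: D  (read 1: G→D)
  step 5: G  (read 1: D→G)
  step 6: D  (read 0: G→D)
  step 7: G  (read 0: D→G)
  step 8: D  (read 1: G→D)
  step 9: G  (read 1: D→G)
  step 10: D  (read 1: G→D)
  step 11: G  (read 1: D→G)

So i = 1, j = 3, giving x = w[0:1] = 0, y = w[1:3] = 00, z = w[3:11] = 11001111.
Check: |xy| = 3 ≤ 7 and |y| = 2 ≥ 1. Reading y takes N from G back to G, so every xyⁱz is accepted.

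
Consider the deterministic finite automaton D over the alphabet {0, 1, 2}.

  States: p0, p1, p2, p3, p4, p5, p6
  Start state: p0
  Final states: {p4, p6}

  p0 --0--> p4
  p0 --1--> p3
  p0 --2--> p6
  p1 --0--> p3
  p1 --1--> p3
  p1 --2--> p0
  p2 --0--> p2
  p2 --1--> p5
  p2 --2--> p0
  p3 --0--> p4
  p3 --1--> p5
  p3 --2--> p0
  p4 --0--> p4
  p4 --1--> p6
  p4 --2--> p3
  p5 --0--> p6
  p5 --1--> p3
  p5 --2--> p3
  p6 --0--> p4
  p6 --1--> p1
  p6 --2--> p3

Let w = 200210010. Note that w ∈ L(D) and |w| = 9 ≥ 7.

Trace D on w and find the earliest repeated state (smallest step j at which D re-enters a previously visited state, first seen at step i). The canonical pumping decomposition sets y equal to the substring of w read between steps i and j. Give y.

State sequence: p0 -2-> p6 -0-> p4 -0-> p4 -2-> p3 -1-> p5 -0-> p6 -0-> p4 -1-> p6 -0-> p4
First repeat at step 3: p4 was already visited.

So i = 2, j = 3, giving x = w[0:2] = 20, y = w[2:3] = 0, z = w[3:9] = 210010.
Check: |xy| = 3 ≤ 7 and |y| = 1 ≥ 1. Reading y takes D from p4 back to p4, so every xyⁱz is accepted.

0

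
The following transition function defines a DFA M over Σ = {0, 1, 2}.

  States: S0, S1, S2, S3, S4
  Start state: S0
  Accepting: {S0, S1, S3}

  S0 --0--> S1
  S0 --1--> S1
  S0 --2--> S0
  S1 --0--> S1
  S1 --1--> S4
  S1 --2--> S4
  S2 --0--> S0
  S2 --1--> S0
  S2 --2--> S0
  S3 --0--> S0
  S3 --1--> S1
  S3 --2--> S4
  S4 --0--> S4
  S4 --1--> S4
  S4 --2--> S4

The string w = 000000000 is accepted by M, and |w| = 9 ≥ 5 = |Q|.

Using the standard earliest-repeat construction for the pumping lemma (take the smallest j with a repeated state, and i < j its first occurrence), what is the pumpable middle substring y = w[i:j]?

State sequence: S0 -0-> S1 -0-> S1 -0-> S1 -0-> S1 -0-> S1 -0-> S1 -0-> S1 -0-> S1 -0-> S1
First repeat at step 2: S1 was already visited.

So i = 1, j = 2, giving x = w[0:1] = 0, y = w[1:2] = 0, z = w[2:9] = 0000000.
Check: |xy| = 2 ≤ 5 and |y| = 1 ≥ 1. Reading y takes M from S1 back to S1, so every xyⁱz is accepted.
With |Q| = 5, pigeonhole forces a state repeat no later than step 5; the substring read between the first and second visits to that state can be pumped.

0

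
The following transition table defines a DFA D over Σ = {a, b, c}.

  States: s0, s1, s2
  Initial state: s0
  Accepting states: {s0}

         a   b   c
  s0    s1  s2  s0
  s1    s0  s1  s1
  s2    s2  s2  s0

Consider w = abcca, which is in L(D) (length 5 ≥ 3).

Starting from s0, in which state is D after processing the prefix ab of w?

s1

State sequence: s0 -a-> s1 -b-> s1

After reading 2 characters, D is in state s1.
(This kind of state-tracing is the core of the pumping-lemma construction: with 3 states, pigeonhole forces a repeat within the first 3 steps.)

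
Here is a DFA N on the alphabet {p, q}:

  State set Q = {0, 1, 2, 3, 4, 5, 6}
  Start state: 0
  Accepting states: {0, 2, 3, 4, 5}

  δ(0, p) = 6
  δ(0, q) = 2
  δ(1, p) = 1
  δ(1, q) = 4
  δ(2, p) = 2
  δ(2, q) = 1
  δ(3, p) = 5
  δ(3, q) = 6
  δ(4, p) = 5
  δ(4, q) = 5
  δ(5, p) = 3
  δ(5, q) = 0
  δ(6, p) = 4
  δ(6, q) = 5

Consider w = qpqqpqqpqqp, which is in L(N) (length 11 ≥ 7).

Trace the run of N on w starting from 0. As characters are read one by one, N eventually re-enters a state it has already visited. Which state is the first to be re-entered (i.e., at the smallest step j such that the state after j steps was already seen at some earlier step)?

Run of N on w = q p q q p q q p q q p:
  step 0: 0  (start)
  step 1: 2  (read q: 0→2)
  step 2: 2  (read p: 2→2)   ← first repeat (2 seen earlier)
  step 3: 1  (read q: 2→1)
  step 4: 4  (read q: 1→4)
  step 5: 5  (read p: 4→5)
  step 6: 0  (read q: 5→0)
  step 7: 2  (read q: 0→2)
  step 8: 2  (read p: 2→2)
  step 9: 1  (read q: 2→1)
  step 10: 4  (read q: 1→4)
  step 11: 5  (read p: 4→5)

The earliest repeat is at step j = 2: N is in 2, which it already visited at step i = 1.

2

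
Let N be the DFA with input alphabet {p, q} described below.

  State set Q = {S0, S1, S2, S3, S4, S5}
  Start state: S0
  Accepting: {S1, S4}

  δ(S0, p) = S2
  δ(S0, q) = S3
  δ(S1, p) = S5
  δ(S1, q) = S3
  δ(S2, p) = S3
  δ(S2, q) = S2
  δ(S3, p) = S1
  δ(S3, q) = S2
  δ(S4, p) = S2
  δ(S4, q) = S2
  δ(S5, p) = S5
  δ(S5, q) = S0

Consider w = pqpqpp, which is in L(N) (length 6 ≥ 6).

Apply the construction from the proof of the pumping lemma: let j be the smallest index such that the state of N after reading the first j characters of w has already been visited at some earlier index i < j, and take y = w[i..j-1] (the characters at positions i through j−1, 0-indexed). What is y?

Run of N on w = p q p q p p:
  step 0: S0  (start)
  step 1: S2  (read p: S0→S2)
  step 2: S2  (read q: S2→S2)   ← first repeat (S2 seen earlier)
  step 3: S3  (read p: S2→S3)
  step 4: S2  (read q: S3→S2)
  step 5: S3  (read p: S2→S3)
  step 6: S1  (read p: S3→S1)

So i = 1, j = 2, giving x = w[0:1] = p, y = w[1:2] = q, z = w[2:6] = pqpp.
Check: |xy| = 2 ≤ 6 and |y| = 1 ≥ 1. Reading y takes N from S2 back to S2, so every xyⁱz is accepted.
With |Q| = 6, pigeonhole forces a state repeat no later than step 6; the substring read between the first and second visits to that state can be pumped.

q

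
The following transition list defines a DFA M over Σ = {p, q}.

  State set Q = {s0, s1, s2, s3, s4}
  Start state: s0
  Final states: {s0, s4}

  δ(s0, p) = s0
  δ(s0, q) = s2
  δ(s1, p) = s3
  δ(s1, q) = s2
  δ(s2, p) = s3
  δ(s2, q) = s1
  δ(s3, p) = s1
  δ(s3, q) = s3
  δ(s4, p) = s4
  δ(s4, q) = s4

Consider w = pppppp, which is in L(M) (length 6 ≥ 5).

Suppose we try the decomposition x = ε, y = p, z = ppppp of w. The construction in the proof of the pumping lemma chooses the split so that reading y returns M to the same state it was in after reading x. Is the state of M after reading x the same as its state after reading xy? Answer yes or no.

Run of M on the first 1 characters of w = p:
  step 0: s0  (start)
  step 1: s0  (read p: s0→s0)

After x (step 0): s0. After xy (step 1): s0.
They match, so y = p drives M around a cycle from s0 back to itself; pumping y any number of times keeps M in s0 before reading z, and xyⁱz ∈ L(M) for every i ≥ 0.

yes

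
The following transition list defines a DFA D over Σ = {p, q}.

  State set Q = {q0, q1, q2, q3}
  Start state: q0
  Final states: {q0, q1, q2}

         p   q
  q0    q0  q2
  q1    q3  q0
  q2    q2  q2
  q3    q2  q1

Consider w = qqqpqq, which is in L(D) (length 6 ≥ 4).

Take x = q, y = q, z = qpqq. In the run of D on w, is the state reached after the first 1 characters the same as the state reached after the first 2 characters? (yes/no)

State sequence: q0 -q-> q2 -q-> q2

After x (step 1): q2. After xy (step 2): q2.
They match, so y = q drives D around a cycle from q2 back to itself; pumping y any number of times keeps D in q2 before reading z, and xyⁱz ∈ L(D) for every i ≥ 0.

yes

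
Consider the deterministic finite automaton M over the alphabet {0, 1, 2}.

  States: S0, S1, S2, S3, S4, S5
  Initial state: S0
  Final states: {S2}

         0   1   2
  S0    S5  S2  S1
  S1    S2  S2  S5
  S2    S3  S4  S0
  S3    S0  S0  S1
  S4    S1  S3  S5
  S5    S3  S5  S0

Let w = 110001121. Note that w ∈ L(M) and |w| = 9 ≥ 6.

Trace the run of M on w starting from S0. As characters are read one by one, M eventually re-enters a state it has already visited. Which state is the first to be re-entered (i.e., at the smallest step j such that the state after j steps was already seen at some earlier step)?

S2

Run of M on w = 1 1 0 0 0 1 1 2 1:
  step 0: S0  (start)
  step 1: S2  (read 1: S0→S2)
  step 2: S4  (read 1: S2→S4)
  step 3: S1  (read 0: S4→S1)
  step 4: S2  (read 0: S1→S2)   ← first repeat (S2 seen earlier)
  step 5: S3  (read 0: S2→S3)
  step 6: S0  (read 1: S3→S0)
  step 7: S2  (read 1: S0→S2)
  step 8: S0  (read 2: S2→S0)
  step 9: S2  (read 1: S0→S2)

The earliest repeat is at step j = 4: M is in S2, which it already visited at step i = 1.
With |Q| = 6, pigeonhole forces a state repeat no later than step 6; the substring read between the first and second visits to that state can be pumped.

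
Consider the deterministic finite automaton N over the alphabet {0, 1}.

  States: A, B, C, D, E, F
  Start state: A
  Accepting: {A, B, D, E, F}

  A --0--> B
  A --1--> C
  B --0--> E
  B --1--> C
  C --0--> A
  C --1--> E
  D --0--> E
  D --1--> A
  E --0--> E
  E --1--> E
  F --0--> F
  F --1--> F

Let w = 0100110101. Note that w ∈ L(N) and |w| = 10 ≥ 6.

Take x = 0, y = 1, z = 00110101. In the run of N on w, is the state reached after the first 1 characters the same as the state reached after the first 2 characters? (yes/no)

Run of N on the first 2 characters of w = 0 1:
  step 0: A  (start)
  step 1: B  (read 0: A→B)
  step 2: C  (read 1: B→C)

After x (step 1): B. After xy (step 2): C.
They differ (B ≠ C), so y is not a cycle from the state after x; this split is not the one the pumping-lemma construction produces, and pumping y need not keep the string in L(N).

no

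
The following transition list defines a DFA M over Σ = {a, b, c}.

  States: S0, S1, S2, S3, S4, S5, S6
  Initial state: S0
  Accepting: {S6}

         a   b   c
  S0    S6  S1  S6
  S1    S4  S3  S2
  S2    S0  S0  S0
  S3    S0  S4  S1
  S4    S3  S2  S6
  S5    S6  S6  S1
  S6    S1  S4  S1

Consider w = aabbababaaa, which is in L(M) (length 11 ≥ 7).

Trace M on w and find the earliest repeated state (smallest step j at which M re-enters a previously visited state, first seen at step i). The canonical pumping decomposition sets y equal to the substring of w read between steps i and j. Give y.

State sequence: S0 -a-> S6 -a-> S1 -b-> S3 -b-> S4 -a-> S3 -b-> S4 -a-> S3 -b-> S4 -a-> S3 -a-> S0 -a-> S6
First repeat at step 5: S3 was already visited.

So i = 3, j = 5, giving x = w[0:3] = aab, y = w[3:5] = ba, z = w[5:11] = babaaa.
Check: |xy| = 5 ≤ 7 and |y| = 2 ≥ 1. Reading y takes M from S3 back to S3, so every xyⁱz is accepted.
The DFA has 7 states, so the proof of the pumping lemma guarantees a repeated state among the first 7+1 visited; the segment between the two visits is the pumpable y.

ba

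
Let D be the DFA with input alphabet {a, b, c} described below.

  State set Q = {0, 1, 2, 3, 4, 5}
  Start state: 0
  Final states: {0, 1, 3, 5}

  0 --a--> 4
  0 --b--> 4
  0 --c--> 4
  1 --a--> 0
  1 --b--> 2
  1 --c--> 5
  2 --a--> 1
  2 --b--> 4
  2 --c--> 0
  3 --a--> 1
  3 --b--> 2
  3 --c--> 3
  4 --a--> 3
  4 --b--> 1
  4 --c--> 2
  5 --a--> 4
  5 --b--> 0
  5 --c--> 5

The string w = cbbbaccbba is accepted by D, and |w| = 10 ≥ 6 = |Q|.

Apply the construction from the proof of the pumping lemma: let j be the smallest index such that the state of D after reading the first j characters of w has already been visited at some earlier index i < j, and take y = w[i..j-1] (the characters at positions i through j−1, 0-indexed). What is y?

Run of D on w = c b b b a c c b b a:
  step 0: 0  (start)
  step 1: 4  (read c: 0→4)
  step 2: 1  (read b: 4→1)
  step 3: 2  (read b: 1→2)
  step 4: 4  (read b: 2→4)   ← first repeat (4 seen earlier)
  step 5: 3  (read a: 4→3)
  step 6: 3  (read c: 3→3)
  step 7: 3  (read c: 3→3)
  step 8: 2  (read b: 3→2)
  step 9: 4  (read b: 2→4)
  step 10: 3  (read a: 4→3)

So i = 1, j = 4, giving x = w[0:1] = c, y = w[1:4] = bbb, z = w[4:10] = accbba.
Check: |xy| = 4 ≤ 6 and |y| = 3 ≥ 1. Reading y takes D from 4 back to 4, so every xyⁱz is accepted.

bbb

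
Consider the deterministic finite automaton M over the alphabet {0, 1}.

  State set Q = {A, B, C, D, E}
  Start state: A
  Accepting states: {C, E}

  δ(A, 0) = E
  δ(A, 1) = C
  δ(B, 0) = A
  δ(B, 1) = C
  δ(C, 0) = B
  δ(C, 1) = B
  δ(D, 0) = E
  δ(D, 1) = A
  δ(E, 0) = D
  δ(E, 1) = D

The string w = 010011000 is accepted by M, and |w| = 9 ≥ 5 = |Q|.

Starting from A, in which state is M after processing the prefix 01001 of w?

State sequence: A -0-> E -1-> D -0-> E -0-> D -1-> A

After reading 5 characters, M is in state A.

A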